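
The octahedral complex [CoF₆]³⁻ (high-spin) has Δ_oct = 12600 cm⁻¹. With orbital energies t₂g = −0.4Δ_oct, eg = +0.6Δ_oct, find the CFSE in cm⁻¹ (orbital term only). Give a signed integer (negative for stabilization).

Each F⁻ contributes -1; 6 × (-1) = -6. With overall charge -3, Co is in the +3 oxidation state.
Co sits in group 9; removing 3 electrons leaves Co³⁺ with 9 − 3 = 6 d electrons.
Configuration: t₂g⁴ eg².
The orbital stabilization is -0.4Δ_oct = -0.4 × 12600 = -5040 cm⁻¹.

-5040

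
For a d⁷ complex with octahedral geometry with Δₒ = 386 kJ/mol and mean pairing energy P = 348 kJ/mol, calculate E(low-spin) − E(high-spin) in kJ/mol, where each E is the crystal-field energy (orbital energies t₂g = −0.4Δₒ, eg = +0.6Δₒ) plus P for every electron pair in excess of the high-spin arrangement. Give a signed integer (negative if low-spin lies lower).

In the high-spin limit (t₂g⁵ eg²) the orbital term is -0.8Δₒ = -309 kJ/mol, with no excess pairing.
Low-spin t₂g⁶ eg¹ gives -1.8Δₒ = -695 kJ/mol, but forming 1 extra pair costs 1P = 348 kJ/mol, so E(LS) = -695 + 348 = -347 kJ/mol.
Thus E(LS) − E(HS) = -38 kJ/mol.

-38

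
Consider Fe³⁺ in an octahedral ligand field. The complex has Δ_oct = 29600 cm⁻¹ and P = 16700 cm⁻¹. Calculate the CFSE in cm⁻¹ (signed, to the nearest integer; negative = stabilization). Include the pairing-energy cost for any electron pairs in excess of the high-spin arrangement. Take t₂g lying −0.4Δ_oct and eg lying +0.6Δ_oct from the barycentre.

Fe³⁺: group 8, so d-count = 8 − 3 = 5.
Here Δ_oct > P (29600 > 16700), so the low-spin state is favoured.
Filling d⁵ accordingly: t₂g⁵ eg⁰.
Orbital CFSE = -2.0Δ_oct = -2.0 × 29600 = -59200 cm⁻¹.
Excess pairs vs high-spin: 2 − 0 = 2; pairing cost = +33400 cm⁻¹.
Net CFSE = -59200 + 33400 = -25800 cm⁻¹.

-25800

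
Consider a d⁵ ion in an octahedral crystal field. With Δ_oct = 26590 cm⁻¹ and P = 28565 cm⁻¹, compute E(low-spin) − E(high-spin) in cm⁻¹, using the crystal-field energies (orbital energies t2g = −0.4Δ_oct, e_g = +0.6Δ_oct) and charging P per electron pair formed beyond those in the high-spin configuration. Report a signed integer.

3950

High-spin: t2g^3 e_g^2, CFSE = 0.0Δ_oct = 0 cm⁻¹.
For low-spin the configuration is t2g^5 e_g^0: orbital energy -2.0 × 26590 = -53180 cm⁻¹, and 2 additional pairs relative to high-spin add 57130 cm⁻¹, giving 3950 cm⁻¹.
The difference is 3950 − (0) = 3950 cm⁻¹, so high-spin lies lower.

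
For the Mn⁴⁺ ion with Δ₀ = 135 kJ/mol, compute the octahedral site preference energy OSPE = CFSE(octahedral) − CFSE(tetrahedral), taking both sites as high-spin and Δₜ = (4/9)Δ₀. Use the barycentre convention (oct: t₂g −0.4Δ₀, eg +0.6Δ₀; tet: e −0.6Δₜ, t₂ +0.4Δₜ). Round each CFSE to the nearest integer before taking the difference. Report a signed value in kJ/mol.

Mn sits in group 7; removing 4 electrons leaves Mn⁴⁺ with 7 − 4 = 3 d electrons.
Octahedral high-spin t₂g³ eg⁰: CFSE = -1.2 × 135 = -162 kJ/mol.
In a tetrahedral site the filling is e² t₂¹: CFSE(tet) = -0.8Δₜ = -0.8 × (4/9)(135) = -48 kJ/mol.
OSPE = -162 − (-48) = -114 kJ/mol.

-114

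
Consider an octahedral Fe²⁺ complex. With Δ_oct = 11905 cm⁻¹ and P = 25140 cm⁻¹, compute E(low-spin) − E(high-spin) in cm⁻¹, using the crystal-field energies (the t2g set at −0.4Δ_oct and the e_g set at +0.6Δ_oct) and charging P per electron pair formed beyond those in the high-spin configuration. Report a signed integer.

Fe²⁺: group 8, so d-count = 8 − 2 = 6.
High-spin: t2g^4 e_g^2, CFSE = -0.4Δ_oct = -4762 cm⁻¹.
Low-spin t2g^6 e_g^0 gives -2.4Δ_oct = -28572 cm⁻¹, but forming 2 extra pairs costs 2P = 50280 cm⁻¹, so E(LS) = -28572 + 50280 = 21708 cm⁻¹.
Thus E(LS) − E(HS) = 26470 cm⁻¹.

26470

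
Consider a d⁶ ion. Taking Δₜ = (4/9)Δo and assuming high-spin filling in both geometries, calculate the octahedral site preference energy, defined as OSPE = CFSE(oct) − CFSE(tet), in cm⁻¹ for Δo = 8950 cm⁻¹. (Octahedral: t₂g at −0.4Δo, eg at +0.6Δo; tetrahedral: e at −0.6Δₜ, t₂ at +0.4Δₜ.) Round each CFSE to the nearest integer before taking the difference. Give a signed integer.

-1193

Octahedral (high-spin): t₂g⁴ eg², CFSE = 4(−0.4) + 2(+0.6) = -0.4Δo = -0.4 × 8950 = -3580 cm⁻¹.
Tetrahedral: e³ t₂³, CFSE = 3(−0.6) + 3(+0.4) = -0.6Δₜ = -0.6 × (4/9) × 8950 = -2387 cm⁻¹.
OSPE = CFSE(oct) − CFSE(tet) = -3580 − (-2387) = -1193 cm⁻¹.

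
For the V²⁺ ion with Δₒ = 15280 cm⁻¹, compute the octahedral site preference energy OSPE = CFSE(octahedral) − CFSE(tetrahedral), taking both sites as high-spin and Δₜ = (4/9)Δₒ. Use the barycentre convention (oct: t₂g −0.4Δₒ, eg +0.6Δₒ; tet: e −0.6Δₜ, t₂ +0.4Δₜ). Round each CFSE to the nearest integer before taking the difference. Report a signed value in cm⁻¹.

-12903

V²⁺: group 5, so d-count = 5 − 2 = 3.
Octahedral high-spin t₂g³ eg⁰: CFSE = -1.2 × 15280 = -18336 cm⁻¹.
Tetrahedral: e² t₂¹, CFSE = 2(−0.6) + 1(+0.4) = -0.8Δₜ = -0.8 × (4/9) × 15280 = -5433 cm⁻¹.
OSPE = -18336 − (-5433) = -12903 cm⁻¹.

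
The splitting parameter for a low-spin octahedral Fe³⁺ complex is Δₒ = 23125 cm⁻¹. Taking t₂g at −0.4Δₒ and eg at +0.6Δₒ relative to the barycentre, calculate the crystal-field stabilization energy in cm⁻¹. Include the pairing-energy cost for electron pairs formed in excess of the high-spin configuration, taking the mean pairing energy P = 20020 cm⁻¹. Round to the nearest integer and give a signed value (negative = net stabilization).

-6210

Group 8 minus oxidation state +3 gives a d⁵ configuration for Fe³⁺.
Configuration: t₂g⁵ eg⁰.
CFSE(orbital) = 5×(-0.4Δₒ) + 0×(0.6Δₒ) = -2.0Δₒ; with Δₒ = 23125 cm⁻¹ that is -46250 cm⁻¹.
Relative to high-spin t₂g³ eg² (0 paired), the low-spin configuration has 2 additional pairs, contributing +2 × 20020 = +40040 cm⁻¹.
Combining: -46250 + 40040 = -6210 cm⁻¹.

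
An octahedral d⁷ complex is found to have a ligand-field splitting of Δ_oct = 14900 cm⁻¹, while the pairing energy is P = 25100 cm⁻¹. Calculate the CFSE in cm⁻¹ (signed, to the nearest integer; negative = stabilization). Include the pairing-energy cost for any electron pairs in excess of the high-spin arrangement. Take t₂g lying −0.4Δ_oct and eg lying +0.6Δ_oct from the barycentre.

-11920

With Δ_oct < P the complex is high-spin.
That gives t₂g⁵ eg².
Orbital CFSE = -0.8Δ_oct = -0.8 × 14900 = -11920 cm⁻¹.
High-spin has no excess pairs, so no pairing correction applies.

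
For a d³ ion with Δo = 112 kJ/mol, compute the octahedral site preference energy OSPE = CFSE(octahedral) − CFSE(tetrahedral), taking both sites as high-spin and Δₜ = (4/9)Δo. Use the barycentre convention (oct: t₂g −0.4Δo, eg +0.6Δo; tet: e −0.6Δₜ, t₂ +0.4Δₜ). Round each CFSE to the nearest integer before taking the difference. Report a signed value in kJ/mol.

-94

Octahedral (high-spin): t₂g³ eg⁰, CFSE = 3(−0.4) + 0(+0.6) = -1.2Δo = -1.2 × 112 = -134 kJ/mol.
Tetrahedral e² t₂¹ gives -0.8Δₜ = -0.8 × (4/9) × 112 = -40 kJ/mol.
OSPE = -134 − (-40) = -94 kJ/mol.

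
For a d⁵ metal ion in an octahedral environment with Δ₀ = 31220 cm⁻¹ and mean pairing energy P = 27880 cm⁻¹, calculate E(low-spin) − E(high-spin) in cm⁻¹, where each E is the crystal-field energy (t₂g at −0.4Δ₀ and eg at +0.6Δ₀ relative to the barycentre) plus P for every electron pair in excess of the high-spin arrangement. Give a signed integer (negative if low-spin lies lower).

In the high-spin limit (t₂g³ eg²) the orbital term is 0.0Δ₀ = 0 cm⁻¹, with no excess pairing.
Low-spin t₂g⁵ eg⁰ gives -2.0Δ₀ = -62440 cm⁻¹, but forming 2 extra pairs costs 2P = 55760 cm⁻¹, so E(LS) = -62440 + 55760 = -6680 cm⁻¹.
E(LS) − E(HS) = -6680 − (0) = -6680 cm⁻¹.

-6680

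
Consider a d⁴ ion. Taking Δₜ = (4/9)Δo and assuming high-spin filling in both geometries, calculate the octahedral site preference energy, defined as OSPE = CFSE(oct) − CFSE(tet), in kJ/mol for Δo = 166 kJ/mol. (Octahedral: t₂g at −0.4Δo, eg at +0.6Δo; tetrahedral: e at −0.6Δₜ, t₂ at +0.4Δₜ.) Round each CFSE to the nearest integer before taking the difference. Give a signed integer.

-70

Octahedral (high-spin): t₂g³ eg¹, CFSE = 3(−0.4) + 1(+0.6) = -0.6Δo = -0.6 × 166 = -100 kJ/mol.
Tetrahedral: e² t₂², CFSE = 2(−0.6) + 2(+0.4) = -0.4Δₜ = -0.4 × (4/9) × 166 = -30 kJ/mol.
Subtracting, OSPE = -100 − (-30) = -70 kJ/mol.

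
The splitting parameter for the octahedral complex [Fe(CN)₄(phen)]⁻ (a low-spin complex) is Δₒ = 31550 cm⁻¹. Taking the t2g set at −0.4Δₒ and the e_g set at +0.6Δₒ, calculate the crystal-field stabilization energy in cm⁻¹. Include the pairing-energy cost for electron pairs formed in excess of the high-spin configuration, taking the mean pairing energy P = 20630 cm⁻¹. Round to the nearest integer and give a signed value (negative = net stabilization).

Ligand charges: 4×(-1) from CN⁻ and 1×(+0) from phen sum to -4; with overall charge -1, Fe is +3.
Fe sits in group 8; removing 3 electrons leaves Fe³⁺ with 8 − 3 = 5 d electrons.
Electron filling gives t2g^5 e_g^0.
Orbital CFSE = 5(-0.4) + 0(0.6) = -2.0Δₒ = -2.0 × 31550 = -63100 cm⁻¹.
Pairing penalty: 2 pairs vs 0 in the high-spin reference → 2 extra × P = 41260 cm⁻¹.
Net CFSE = -63100 + 41260 = -21840 cm⁻¹.

-21840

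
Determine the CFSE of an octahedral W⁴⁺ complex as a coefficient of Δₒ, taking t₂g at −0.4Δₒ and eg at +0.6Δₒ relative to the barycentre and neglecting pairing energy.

W⁴⁺: group 6, so d-count = 6 − 4 = 2.
Configuration: t₂g² eg⁰.
CFSE = 2(-0.4Δₒ) + 0(0.6Δₒ) = -0.8Δₒ + 0.0Δₒ = -0.8Δₒ.

-0.8 Δₒ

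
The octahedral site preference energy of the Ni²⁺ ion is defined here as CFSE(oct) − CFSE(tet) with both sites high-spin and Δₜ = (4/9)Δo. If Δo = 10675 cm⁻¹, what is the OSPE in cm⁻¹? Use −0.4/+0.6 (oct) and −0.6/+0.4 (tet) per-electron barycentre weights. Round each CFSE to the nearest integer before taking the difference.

-9014

Ni is in group 10, so Ni²⁺ is d⁸ (10 − 2 = 8).
Octahedral high-spin t2g^6 e_g^2: CFSE = -1.2 × 10675 = -12810 cm⁻¹.
Tetrahedral e^4 t2^4 gives -0.8Δₜ = -0.8 × (4/9) × 10675 = -3796 cm⁻¹.
Subtracting, OSPE = -12810 − (-3796) = -9014 cm⁻¹.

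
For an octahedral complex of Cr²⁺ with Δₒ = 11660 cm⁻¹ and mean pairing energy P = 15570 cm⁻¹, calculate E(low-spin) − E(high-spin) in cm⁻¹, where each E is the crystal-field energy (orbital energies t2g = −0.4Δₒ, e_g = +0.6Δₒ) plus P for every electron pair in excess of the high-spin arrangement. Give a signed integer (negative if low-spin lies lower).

Cr is in group 6, so Cr²⁺ is d⁴ (6 − 2 = 4).
High-spin d⁴ fills as t2g^3 e_g^1 with CFSE 3(−0.4) + 1(+0.6) = -0.6Δₒ = -6996 cm⁻¹.
For low-spin the configuration is t2g^4 e_g^0: orbital energy -1.6 × 11660 = -18656 cm⁻¹, and 1 additional pair relative to high-spin adds 15570 cm⁻¹, giving -3086 cm⁻¹.
E(LS) − E(HS) = -3086 − (-6996) = 3910 cm⁻¹.

3910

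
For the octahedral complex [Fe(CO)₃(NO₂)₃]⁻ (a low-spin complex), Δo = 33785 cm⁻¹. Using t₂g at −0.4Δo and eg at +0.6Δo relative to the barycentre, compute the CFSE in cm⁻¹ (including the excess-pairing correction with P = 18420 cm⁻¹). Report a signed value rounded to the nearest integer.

Ligand charges: 3×(+0) from CO and 3×(-1) from NO₂⁻ sum to -3; with overall charge -1, Fe is +2.
Fe²⁺: group 8, so d-count = 8 − 2 = 6.
Configuration: t₂g⁶ eg⁰.
Orbital CFSE = 6(-0.4) + 0(0.6) = -2.4Δo = -2.4 × 33785 = -81084 cm⁻¹.
Pairing penalty: 3 pairs vs 1 in the high-spin reference → 2 extra × P = 36840 cm⁻¹.
Combining: -81084 + 36840 = -44244 cm⁻¹.

-44244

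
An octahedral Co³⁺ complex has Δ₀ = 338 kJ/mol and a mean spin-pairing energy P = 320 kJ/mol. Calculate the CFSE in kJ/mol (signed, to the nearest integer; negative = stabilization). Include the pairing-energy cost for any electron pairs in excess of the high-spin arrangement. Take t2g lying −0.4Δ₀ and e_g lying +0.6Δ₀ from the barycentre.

-171

Co is in group 9, so Co³⁺ is d⁶ (9 − 3 = 6).
Here Δ₀ > P (338 > 320), so the low-spin state is favoured.
That gives t2g^6 e_g^0.
Orbital CFSE = -2.4Δ₀ = -2.4 × 338 = -811 kJ/mol.
Excess pairs vs high-spin: 3 − 1 = 2; pairing cost = +640 kJ/mol.
Net CFSE = -811 + 640 = -171 kJ/mol.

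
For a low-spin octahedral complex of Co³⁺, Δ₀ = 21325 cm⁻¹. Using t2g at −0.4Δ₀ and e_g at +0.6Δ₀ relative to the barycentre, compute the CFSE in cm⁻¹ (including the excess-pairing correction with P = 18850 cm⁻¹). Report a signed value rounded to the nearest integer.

Co sits in group 9; removing 3 electrons leaves Co³⁺ with 9 − 3 = 6 d electrons.
Electron filling gives t2g^6 e_g^0.
The orbital stabilization is -2.4Δ₀ = -2.4 × 21325 = -51180 cm⁻¹.
High-spin d⁶ would be t2g^4 e_g^2 with 1 pair; low-spin has 3, so 2 excess pairs cost +2P = +37700 cm⁻¹.
Overall CFSE = -51180 + 37700 = -13480 cm⁻¹.

-13480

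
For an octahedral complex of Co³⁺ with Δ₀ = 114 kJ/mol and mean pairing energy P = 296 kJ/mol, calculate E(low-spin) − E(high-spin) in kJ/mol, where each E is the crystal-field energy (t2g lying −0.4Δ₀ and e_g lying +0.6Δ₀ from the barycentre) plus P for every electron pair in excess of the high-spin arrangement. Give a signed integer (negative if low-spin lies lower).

Co is in group 9, so Co³⁺ is d⁶ (9 − 3 = 6).
High-spin: t2g^4 e_g^2, CFSE = -0.4Δ₀ = -46 kJ/mol.
Low-spin t2g^6 e_g^0 gives -2.4Δ₀ = -274 kJ/mol, but forming 2 extra pairs costs 2P = 592 kJ/mol, so E(LS) = -274 + 592 = 318 kJ/mol.
Thus E(LS) − E(HS) = 364 kJ/mol.

364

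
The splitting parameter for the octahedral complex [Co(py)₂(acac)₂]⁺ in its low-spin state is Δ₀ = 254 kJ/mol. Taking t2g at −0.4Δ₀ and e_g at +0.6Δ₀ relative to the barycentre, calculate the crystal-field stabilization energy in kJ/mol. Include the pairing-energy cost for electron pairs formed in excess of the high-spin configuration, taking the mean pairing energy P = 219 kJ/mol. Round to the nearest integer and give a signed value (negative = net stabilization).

Ligand charges: 2×(+0) from py and 2×(-1) from acac⁻ sum to -2; with overall charge +1, Co is +3.
Co sits in group 9; removing 3 electrons leaves Co³⁺ with 9 − 3 = 6 d electrons.
Electron filling gives t2g^6 e_g^0.
Orbital CFSE = 6(-0.4) + 0(0.6) = -2.4Δ₀ = -2.4 × 254 = -610 kJ/mol.
Relative to high-spin t2g^4 e_g^2 (1 paired), the low-spin configuration has 2 additional pairs, contributing +2 × 219 = +438 kJ/mol.
Net CFSE = -610 + 438 = -172 kJ/mol.

-172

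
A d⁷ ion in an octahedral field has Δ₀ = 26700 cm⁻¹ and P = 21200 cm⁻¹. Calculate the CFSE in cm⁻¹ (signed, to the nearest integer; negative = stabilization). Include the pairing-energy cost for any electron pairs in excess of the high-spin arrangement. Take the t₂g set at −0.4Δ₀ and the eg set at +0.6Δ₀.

-26860

With Δ₀ > P the complex is low-spin.
Filling d⁷ accordingly: t₂g⁶ eg¹.
Orbital CFSE = -1.8Δ₀ = -1.8 × 26700 = -48060 cm⁻¹.
Excess pairs vs high-spin: 3 − 2 = 1; pairing cost = +21200 cm⁻¹.
Net CFSE = -48060 + 21200 = -26860 cm⁻¹.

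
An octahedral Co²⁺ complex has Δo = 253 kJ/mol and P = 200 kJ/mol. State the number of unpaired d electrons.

Group 9 minus oxidation state +2 gives a d⁷ configuration for Co²⁺.
With Δo > P the complex is low-spin.
Filling d⁷ accordingly: t₂g⁶ eg¹.
Unpaired electrons: 1.

1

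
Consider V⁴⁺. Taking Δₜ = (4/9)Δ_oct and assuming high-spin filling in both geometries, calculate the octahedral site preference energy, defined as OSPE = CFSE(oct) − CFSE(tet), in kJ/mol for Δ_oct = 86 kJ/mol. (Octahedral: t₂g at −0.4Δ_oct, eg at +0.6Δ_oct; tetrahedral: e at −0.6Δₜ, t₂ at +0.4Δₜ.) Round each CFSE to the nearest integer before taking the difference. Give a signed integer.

-11

Group 5 minus oxidation state +4 gives a d¹ configuration for V⁴⁺.
Octahedral high-spin t₂g¹ eg⁰: CFSE = -0.4 × 86 = -34 kJ/mol.
In a tetrahedral site the filling is e¹ t₂⁰: CFSE(tet) = -0.6Δₜ = -0.6 × (4/9)(86) = -23 kJ/mol.
Subtracting, OSPE = -34 − (-23) = -11 kJ/mol.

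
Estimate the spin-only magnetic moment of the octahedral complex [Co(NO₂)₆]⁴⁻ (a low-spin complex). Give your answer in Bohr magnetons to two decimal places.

1.73 Bohr magnetons

Each NO₂⁻ contributes -1; 6 × (-1) = -6. With overall charge -4, Co is in the +2 oxidation state.
Co sits in group 9; removing 2 electrons leaves Co²⁺ with 9 − 2 = 7 d electrons.
Configuration: t₂g⁶ eg¹ → 1 unpaired electron.
μ(spin-only) = √[1(1+2)] = √3 ≈ 1.73 Bohr magnetons.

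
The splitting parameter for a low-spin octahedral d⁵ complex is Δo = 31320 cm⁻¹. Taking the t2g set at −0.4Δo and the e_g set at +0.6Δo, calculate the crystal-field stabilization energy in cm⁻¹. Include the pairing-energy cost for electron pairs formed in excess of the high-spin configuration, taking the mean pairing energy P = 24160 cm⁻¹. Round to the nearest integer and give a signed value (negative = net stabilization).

-14320

Electron filling gives t2g^5 e_g^0.
The orbital stabilization is -2.0Δo = -2.0 × 31320 = -62640 cm⁻¹.
High-spin d⁵ would be t2g^3 e_g^2 with 0 pairs; low-spin has 2, so 2 excess pairs cost +2P = +48320 cm⁻¹.
Combining: -62640 + 48320 = -14320 cm⁻¹.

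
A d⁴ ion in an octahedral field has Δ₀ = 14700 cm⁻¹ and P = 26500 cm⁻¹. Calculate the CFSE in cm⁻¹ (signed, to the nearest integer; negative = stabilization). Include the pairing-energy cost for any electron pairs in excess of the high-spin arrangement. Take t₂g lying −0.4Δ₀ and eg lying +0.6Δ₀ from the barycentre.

Since Δ₀ = 14700 cm⁻¹ < P = 26500 cm⁻¹, the complex adopts the high-spin configuration.
Configuration: t₂g³ eg¹.
Orbital CFSE = -0.6Δ₀ = -0.6 × 14700 = -8820 cm⁻¹.
High-spin has no excess pairs, so no pairing correction applies.

-8820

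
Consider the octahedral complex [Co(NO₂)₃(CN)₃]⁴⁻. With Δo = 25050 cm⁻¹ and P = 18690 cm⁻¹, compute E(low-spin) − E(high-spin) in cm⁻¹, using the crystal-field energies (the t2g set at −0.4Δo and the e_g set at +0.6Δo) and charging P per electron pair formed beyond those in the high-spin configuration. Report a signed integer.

Ligand charges: 3×(-1) from NO₂⁻ and 3×(-1) from CN⁻ sum to -6; with overall charge -4, Co is +2.
Co²⁺: group 9, so d-count = 9 − 2 = 7.
High-spin: t2g^5 e_g^2, CFSE = -0.8Δo = -20040 cm⁻¹.
For low-spin the configuration is t2g^6 e_g^1: orbital energy -1.8 × 25050 = -45090 cm⁻¹, and 1 additional pair relative to high-spin adds 18690 cm⁻¹, giving -26400 cm⁻¹.
The difference is -26400 − (-20040) = -6360 cm⁻¹, so low-spin lies lower.

-6360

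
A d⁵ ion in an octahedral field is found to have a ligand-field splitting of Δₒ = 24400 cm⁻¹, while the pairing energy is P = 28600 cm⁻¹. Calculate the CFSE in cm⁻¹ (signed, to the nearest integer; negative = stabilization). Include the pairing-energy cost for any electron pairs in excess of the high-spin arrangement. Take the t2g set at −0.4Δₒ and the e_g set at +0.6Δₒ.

Here Δₒ < P (24400 < 28600), so the high-spin state is favoured.
That gives t2g^3 e_g^2.
Orbital CFSE = 0.0Δₒ = 0.0 × 24400 = 0 cm⁻¹.
High-spin has no excess pairs, so no pairing correction applies.

0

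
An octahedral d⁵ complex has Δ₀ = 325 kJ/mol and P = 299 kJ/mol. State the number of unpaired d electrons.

1

Here Δ₀ > P (325 > 299), so the low-spin state is favoured.
Configuration: t2g^5 e_g^0.
Unpaired electrons: 1.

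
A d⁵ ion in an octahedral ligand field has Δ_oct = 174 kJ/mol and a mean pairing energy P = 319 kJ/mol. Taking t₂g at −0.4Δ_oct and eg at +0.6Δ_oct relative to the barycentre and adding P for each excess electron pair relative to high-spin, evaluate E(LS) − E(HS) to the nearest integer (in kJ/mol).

290

High-spin d⁵ fills as t₂g³ eg² with CFSE 3(−0.4) + 2(+0.6) = 0.0Δ_oct = 0 kJ/mol.
For low-spin the configuration is t₂g⁵ eg⁰: orbital energy -2.0 × 174 = -348 kJ/mol, and 2 additional pairs relative to high-spin add 638 kJ/mol, giving 290 kJ/mol.
The difference is 290 − (0) = 290 kJ/mol, so high-spin lies lower.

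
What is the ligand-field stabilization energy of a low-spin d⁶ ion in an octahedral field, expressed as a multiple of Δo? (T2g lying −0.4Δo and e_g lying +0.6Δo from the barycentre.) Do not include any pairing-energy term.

Configuration: t2g^6 e_g^0.
CFSE = 6(-0.4Δo) + 0(0.6Δo) = -2.4Δo + 0.0Δo = -2.4Δo.

-2.4 Δo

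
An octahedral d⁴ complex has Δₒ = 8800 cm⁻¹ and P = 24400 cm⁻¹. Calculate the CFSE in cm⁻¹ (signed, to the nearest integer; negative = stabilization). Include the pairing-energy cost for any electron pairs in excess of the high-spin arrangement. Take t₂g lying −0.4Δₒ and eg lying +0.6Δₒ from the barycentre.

-5280

Δₒ < P, so pairing is avoided: the ground state is high-spin.
That gives t₂g³ eg¹.
Orbital CFSE = -0.6Δₒ = -0.6 × 8800 = -5280 cm⁻¹.
High-spin has no excess pairs, so no pairing correction applies.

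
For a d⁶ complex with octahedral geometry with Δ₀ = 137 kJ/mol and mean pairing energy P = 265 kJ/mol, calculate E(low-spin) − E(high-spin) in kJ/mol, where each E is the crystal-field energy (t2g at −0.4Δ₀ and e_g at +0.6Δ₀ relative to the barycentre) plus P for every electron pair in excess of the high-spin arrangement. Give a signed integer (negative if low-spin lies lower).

256

High-spin: t2g^4 e_g^2, CFSE = -0.4Δ₀ = -55 kJ/mol.
Low-spin t2g^6 e_g^0 gives -2.4Δ₀ = -329 kJ/mol, but forming 2 extra pairs costs 2P = 530 kJ/mol, so E(LS) = -329 + 530 = 201 kJ/mol.
Thus E(LS) − E(HS) = 256 kJ/mol.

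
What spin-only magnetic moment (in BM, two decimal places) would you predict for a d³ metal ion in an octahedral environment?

3.87 BM

Configuration: t2g^3 e_g^0 → 3 unpaired electrons.
μ(spin-only) = √[3(3+2)] = √15 ≈ 3.87 BM.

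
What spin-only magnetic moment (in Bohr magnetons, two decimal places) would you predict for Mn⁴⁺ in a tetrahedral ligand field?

3.87 Bohr magnetons

Mn is in group 7, so Mn⁴⁺ is d³ (7 − 4 = 3).
Tetrahedral fields are weak (Δₜ ≈ 4/9 Δₒ), so electrons fill high-spin.
Configuration: e^2 t2^1 → 3 unpaired electrons.
μ(spin-only) = √[3(3+2)] = √15 ≈ 3.87 Bohr magnetons.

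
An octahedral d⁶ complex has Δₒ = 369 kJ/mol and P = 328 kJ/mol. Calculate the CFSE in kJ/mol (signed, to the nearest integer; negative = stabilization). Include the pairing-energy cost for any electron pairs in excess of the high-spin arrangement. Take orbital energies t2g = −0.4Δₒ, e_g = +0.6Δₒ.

-230

Δₒ > P, so pairing is preferred: the ground state is low-spin.
That gives t2g^6 e_g^0.
Orbital CFSE = -2.4Δₒ = -2.4 × 369 = -886 kJ/mol.
Excess pairs vs high-spin: 3 − 1 = 2; pairing cost = +656 kJ/mol.
Net CFSE = -886 + 656 = -230 kJ/mol.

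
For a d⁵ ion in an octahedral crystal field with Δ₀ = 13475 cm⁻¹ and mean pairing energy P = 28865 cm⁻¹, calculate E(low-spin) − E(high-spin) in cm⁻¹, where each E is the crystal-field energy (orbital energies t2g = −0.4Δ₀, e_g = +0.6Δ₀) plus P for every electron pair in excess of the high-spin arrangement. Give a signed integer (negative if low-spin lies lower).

30780

In the high-spin limit (t2g^3 e_g^2) the orbital term is 0.0Δ₀ = 0 cm⁻¹, with no excess pairing.
Low-spin: t2g^5 e_g^0, orbital CFSE = -2.0Δ₀ = -26950 cm⁻¹; plus 2 excess pairs × P = +57730 cm⁻¹; total 30780 cm⁻¹.
E(LS) − E(HS) = 30780 − (0) = 30780 cm⁻¹.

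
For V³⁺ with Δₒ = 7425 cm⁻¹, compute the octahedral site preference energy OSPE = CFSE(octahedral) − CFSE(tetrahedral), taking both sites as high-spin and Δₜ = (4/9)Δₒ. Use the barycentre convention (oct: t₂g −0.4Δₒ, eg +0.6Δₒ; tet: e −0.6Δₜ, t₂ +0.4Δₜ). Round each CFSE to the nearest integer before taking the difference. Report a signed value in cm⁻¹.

V sits in group 5; removing 3 electrons leaves V³⁺ with 5 − 3 = 2 d electrons.
Octahedral (high-spin): t₂g² eg⁰, CFSE = 2(−0.4) + 0(+0.6) = -0.8Δₒ = -0.8 × 7425 = -5940 cm⁻¹.
In a tetrahedral site the filling is e² t₂⁰: CFSE(tet) = -1.2Δₜ = -1.2 × (4/9)(7425) = -3960 cm⁻¹.
OSPE = CFSE(oct) − CFSE(tet) = -5940 − (-3960) = -1980 cm⁻¹.

-1980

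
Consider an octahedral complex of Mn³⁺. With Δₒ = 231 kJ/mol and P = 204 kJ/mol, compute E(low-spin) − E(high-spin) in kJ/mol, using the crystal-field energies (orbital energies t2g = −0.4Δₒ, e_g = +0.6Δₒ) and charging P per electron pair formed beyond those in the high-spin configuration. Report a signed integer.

-27

Mn sits in group 7; removing 3 electrons leaves Mn³⁺ with 7 − 3 = 4 d electrons.
In the high-spin limit (t2g^3 e_g^1) the orbital term is -0.6Δₒ = -139 kJ/mol, with no excess pairing.
Low-spin t2g^4 e_g^0 gives -1.6Δₒ = -370 kJ/mol, but forming 1 extra pair costs 1P = 204 kJ/mol, so E(LS) = -370 + 204 = -166 kJ/mol.
E(LS) − E(HS) = -166 − (-139) = -27 kJ/mol.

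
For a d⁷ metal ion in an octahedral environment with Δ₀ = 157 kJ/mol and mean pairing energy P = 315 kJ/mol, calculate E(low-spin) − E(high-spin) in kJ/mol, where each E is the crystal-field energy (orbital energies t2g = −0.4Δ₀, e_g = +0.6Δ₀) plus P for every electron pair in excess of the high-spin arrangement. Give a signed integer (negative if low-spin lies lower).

158

In the high-spin limit (t2g^5 e_g^2) the orbital term is -0.8Δ₀ = -126 kJ/mol, with no excess pairing.
For low-spin the configuration is t2g^6 e_g^1: orbital energy -1.8 × 157 = -283 kJ/mol, and 1 additional pair relative to high-spin adds 315 kJ/mol, giving 32 kJ/mol.
Thus E(LS) − E(HS) = 158 kJ/mol.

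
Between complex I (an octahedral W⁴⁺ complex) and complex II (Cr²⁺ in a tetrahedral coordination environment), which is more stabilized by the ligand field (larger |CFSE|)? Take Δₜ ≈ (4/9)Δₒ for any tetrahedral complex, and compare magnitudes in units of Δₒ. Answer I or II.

I: W⁴⁺: group 6, so d-count = 6 − 4 = 2; For octahedral d² the high- and low-spin configurations coincide; t₂g² eg⁰, CFSE = -0.8Δₒ.
II: Cr is in group 6, so Cr²⁺ is d⁴ (6 − 2 = 4); Tetrahedral fields are weak (Δₜ ≈ 4/9 Δₒ), so electrons fill high-spin; e² t₂², CFSE = -0.4Δₜ ≈ -0.18Δₒ.
So I has the larger |CFSE|.

I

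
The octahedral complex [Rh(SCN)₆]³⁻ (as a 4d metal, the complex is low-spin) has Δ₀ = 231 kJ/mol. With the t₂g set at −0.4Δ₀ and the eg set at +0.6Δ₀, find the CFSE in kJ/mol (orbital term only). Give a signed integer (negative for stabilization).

Each SCN⁻ contributes -1; 6 × (-1) = -6. With overall charge -3, Rh is in the +3 oxidation state.
Rh is in group 9, so Rh³⁺ is d⁶ (9 − 3 = 6).
Electron filling gives t₂g⁶ eg⁰.
The orbital stabilization is -2.4Δ₀ = -2.4 × 231 = -554 kJ/mol.

-554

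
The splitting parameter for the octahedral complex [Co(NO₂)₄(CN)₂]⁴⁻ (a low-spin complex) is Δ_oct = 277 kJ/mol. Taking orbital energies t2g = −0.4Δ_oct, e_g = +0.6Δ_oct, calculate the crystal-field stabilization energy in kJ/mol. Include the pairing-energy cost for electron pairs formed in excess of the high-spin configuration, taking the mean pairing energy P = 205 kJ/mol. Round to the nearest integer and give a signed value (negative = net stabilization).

-294

Ligand charges: 4×(-1) from NO₂⁻ and 2×(-1) from CN⁻ sum to -6; with overall charge -4, Co is +2.
Co is in group 9, so Co²⁺ is d⁷ (9 − 2 = 7).
The d⁷ electrons fill as t2g^6 e_g^1.
CFSE(orbital) = 6×(-0.4Δ_oct) + 1×(0.6Δ_oct) = -1.8Δ_oct; with Δ_oct = 277 kJ/mol that is -499 kJ/mol.
Pairing penalty: 3 pairs vs 2 in the high-spin reference → 1 extra × P = 205 kJ/mol.
Net CFSE = -499 + 205 = -294 kJ/mol.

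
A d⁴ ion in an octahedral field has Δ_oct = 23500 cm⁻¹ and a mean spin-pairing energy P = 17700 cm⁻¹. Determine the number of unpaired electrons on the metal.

Since Δ_oct = 23500 cm⁻¹ > P = 17700 cm⁻¹, the complex adopts the low-spin configuration.
Configuration: t₂g⁴ eg⁰.
Unpaired electrons: 2.

2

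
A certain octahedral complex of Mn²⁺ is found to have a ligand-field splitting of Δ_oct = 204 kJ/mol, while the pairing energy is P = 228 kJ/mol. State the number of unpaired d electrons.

Mn sits in group 7; removing 2 electrons leaves Mn²⁺ with 7 − 2 = 5 d electrons.
Δ_oct < P, so pairing is avoided: the ground state is high-spin.
That gives t2g^3 e_g^2.
Unpaired electrons: 5.

5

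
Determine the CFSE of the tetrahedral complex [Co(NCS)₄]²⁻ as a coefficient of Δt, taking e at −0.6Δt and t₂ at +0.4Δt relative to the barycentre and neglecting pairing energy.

Each NCS⁻ contributes -1; 4 × (-1) = -4. With overall charge -2, Co is in the +2 oxidation state.
Co is in group 9, so Co²⁺ is d⁷ (9 − 2 = 7).
Tetrahedral splitting is small, so the complex is high-spin.
Configuration: e⁴ t₂³.
CFSE = 4(-0.6Δt) + 3(0.4Δt) = -2.4Δt + 1.2Δt = -1.2Δt.

-1.2 Δt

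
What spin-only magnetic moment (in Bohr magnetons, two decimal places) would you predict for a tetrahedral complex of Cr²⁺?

4.90 Bohr magnetons

Cr²⁺: group 6, so d-count = 6 − 2 = 4.
Tetrahedral splitting is small, so the complex is high-spin.
Configuration: e² t₂² → 4 unpaired electrons.
μ(spin-only) = √[4(4+2)] = √24 ≈ 4.90 Bohr magnetons.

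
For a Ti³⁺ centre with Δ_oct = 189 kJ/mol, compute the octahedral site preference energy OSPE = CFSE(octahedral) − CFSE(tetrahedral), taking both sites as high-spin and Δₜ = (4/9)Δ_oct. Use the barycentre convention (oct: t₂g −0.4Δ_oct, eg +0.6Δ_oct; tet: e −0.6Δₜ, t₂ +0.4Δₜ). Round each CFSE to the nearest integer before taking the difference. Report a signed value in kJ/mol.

Ti³⁺: group 4, so d-count = 4 − 3 = 1.
Octahedral high-spin t₂g¹ eg⁰: CFSE = -0.4 × 189 = -76 kJ/mol.
Tetrahedral e¹ t₂⁰ gives -0.6Δₜ = -0.6 × (4/9) × 189 = -50 kJ/mol.
OSPE = -76 − (-50) = -26 kJ/mol.

-26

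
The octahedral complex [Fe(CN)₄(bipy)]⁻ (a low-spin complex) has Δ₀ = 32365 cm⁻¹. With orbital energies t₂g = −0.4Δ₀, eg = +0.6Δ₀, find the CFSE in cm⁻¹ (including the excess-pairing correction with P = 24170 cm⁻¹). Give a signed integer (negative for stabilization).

-16390

Ligand charges: 4×(-1) from CN⁻ and 1×(+0) from bipy sum to -4; with overall charge -1, Fe is +3.
Fe³⁺: group 8, so d-count = 8 − 3 = 5.
Configuration: t₂g⁵ eg⁰.
CFSE(orbital) = 5×(-0.4Δ₀) + 0×(0.6Δ₀) = -2.0Δ₀; with Δ₀ = 32365 cm⁻¹ that is -64730 cm⁻¹.
Relative to high-spin t₂g³ eg² (0 paired), the low-spin configuration has 2 additional pairs, contributing +2 × 24170 = +48340 cm⁻¹.
Combining: -64730 + 48340 = -16390 cm⁻¹.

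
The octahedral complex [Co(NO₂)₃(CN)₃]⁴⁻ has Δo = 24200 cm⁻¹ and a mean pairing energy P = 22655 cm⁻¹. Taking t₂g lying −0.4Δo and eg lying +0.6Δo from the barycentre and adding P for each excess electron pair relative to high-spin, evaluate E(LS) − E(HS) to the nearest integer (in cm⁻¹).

-1545

Ligand charges: 3×(-1) from NO₂⁻ and 3×(-1) from CN⁻ sum to -6; with overall charge -4, Co is +2.
Co is in group 9, so Co²⁺ is d⁷ (9 − 2 = 7).
High-spin d⁷ fills as t₂g⁵ eg² with CFSE 5(−0.4) + 2(+0.6) = -0.8Δo = -19360 cm⁻¹.
Low-spin t₂g⁶ eg¹ gives -1.8Δo = -43560 cm⁻¹, but forming 1 extra pair costs 1P = 22655 cm⁻¹, so E(LS) = -43560 + 22655 = -20905 cm⁻¹.
Thus E(LS) − E(HS) = -1545 cm⁻¹.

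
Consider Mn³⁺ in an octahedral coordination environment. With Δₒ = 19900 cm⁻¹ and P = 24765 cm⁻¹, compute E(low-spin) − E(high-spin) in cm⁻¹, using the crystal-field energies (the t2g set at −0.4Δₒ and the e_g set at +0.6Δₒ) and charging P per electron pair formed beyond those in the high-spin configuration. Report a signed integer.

4865

Group 7 minus oxidation state +3 gives a d⁴ configuration for Mn³⁺.
High-spin d⁴ fills as t2g^3 e_g^1 with CFSE 3(−0.4) + 1(+0.6) = -0.6Δₒ = -11940 cm⁻¹.
For low-spin the configuration is t2g^4 e_g^0: orbital energy -1.6 × 19900 = -31840 cm⁻¹, and 1 additional pair relative to high-spin adds 24765 cm⁻¹, giving -7075 cm⁻¹.
The difference is -7075 − (-11940) = 4865 cm⁻¹, so high-spin lies lower.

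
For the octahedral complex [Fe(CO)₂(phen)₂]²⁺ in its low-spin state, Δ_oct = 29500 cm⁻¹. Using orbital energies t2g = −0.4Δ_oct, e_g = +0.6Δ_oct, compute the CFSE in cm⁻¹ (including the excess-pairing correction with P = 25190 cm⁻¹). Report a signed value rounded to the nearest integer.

-20420

Ligand charges: 2×(+0) from CO and 2×(+0) from phen sum to +0; with overall charge +2, Fe is +2.
Group 8 minus oxidation state +2 gives a d⁶ configuration for Fe²⁺.
Electron filling gives t2g^6 e_g^0.
Orbital CFSE = 6(-0.4) + 0(0.6) = -2.4Δ_oct = -2.4 × 29500 = -70800 cm⁻¹.
Pairing penalty: 3 pairs vs 1 in the high-spin reference → 2 extra × P = 50380 cm⁻¹.
Net CFSE = -70800 + 50380 = -20420 cm⁻¹.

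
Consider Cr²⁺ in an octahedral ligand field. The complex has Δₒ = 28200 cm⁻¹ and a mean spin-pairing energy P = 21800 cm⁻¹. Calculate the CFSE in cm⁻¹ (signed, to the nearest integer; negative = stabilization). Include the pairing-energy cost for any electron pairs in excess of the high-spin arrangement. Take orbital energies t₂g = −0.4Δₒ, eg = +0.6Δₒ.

-23320

Cr is in group 6, so Cr²⁺ is d⁴ (6 − 2 = 4).
With Δₒ > P the complex is low-spin.
That gives t₂g⁴ eg⁰.
Orbital CFSE = -1.6Δₒ = -1.6 × 28200 = -45120 cm⁻¹.
Excess pairs vs high-spin: 1 − 0 = 1; pairing cost = +21800 cm⁻¹.
Net CFSE = -45120 + 21800 = -23320 cm⁻¹.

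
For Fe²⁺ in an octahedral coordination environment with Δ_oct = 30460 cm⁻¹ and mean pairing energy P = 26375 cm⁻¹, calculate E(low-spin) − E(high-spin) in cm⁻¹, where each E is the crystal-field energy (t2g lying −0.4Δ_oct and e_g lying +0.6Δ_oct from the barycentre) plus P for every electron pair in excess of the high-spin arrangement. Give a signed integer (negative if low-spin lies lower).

-8170

Group 8 minus oxidation state +2 gives a d⁶ configuration for Fe²⁺.
High-spin d⁶ fills as t2g^4 e_g^2 with CFSE 4(−0.4) + 2(+0.6) = -0.4Δ_oct = -12184 cm⁻¹.
Low-spin t2g^6 e_g^0 gives -2.4Δ_oct = -73104 cm⁻¹, but forming 2 extra pairs costs 2P = 52750 cm⁻¹, so E(LS) = -73104 + 52750 = -20354 cm⁻¹.
Thus E(LS) − E(HS) = -8170 cm⁻¹.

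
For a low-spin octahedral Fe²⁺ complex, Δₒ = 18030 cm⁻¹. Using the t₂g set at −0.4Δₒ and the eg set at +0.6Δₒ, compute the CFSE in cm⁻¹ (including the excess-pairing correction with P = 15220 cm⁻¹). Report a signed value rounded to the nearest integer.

Fe sits in group 8; removing 2 electrons leaves Fe²⁺ with 8 − 2 = 6 d electrons.
Configuration: t₂g⁶ eg⁰.
Orbital CFSE = 6(-0.4) + 0(0.6) = -2.4Δₒ = -2.4 × 18030 = -43272 cm⁻¹.
Pairing penalty: 3 pairs vs 1 in the high-spin reference → 2 extra × P = 30440 cm⁻¹.
Combining: -43272 + 30440 = -12832 cm⁻¹.

-12832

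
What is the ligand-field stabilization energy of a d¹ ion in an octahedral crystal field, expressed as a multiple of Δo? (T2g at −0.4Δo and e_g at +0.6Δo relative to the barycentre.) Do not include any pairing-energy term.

-0.4 Δo

Configuration: t2g^1 e_g^0.
CFSE = 1(-0.4Δo) + 0(0.6Δo) = -0.4Δo + 0.0Δo = -0.4Δo.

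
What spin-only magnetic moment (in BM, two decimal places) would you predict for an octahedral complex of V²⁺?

V is in group 5, so V²⁺ is d³ (5 − 2 = 3).
Configuration: t₂g³ eg⁰ → 3 unpaired electrons.
μ(spin-only) = √[3(3+2)] = √15 ≈ 3.87 BM.

3.87 BM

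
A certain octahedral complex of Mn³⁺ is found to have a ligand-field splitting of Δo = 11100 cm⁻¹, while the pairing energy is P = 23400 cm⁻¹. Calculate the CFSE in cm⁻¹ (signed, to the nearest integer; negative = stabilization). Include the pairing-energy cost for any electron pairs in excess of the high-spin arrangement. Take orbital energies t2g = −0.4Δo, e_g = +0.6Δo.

-6660

Mn sits in group 7; removing 3 electrons leaves Mn³⁺ with 7 − 3 = 4 d electrons.
Since Δo = 11100 cm⁻¹ < P = 23400 cm⁻¹, the complex adopts the high-spin configuration.
That gives t2g^3 e_g^1.
Orbital CFSE = -0.6Δo = -0.6 × 11100 = -6660 cm⁻¹.
High-spin has no excess pairs, so no pairing correction applies.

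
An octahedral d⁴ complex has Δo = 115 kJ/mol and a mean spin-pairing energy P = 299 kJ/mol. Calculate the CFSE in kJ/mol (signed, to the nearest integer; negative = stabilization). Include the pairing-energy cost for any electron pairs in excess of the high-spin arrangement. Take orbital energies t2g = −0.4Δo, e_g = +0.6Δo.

Δo < P, so pairing is avoided: the ground state is high-spin.
Filling d⁴ accordingly: t2g^3 e_g^1.
Orbital CFSE = -0.6Δo = -0.6 × 115 = -69 kJ/mol.
High-spin has no excess pairs, so no pairing correction applies.

-69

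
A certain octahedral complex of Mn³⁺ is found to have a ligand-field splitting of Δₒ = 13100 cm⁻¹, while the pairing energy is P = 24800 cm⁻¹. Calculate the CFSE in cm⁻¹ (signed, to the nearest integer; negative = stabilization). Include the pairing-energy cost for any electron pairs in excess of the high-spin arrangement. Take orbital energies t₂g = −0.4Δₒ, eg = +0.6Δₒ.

Mn³⁺: group 7, so d-count = 7 − 3 = 4.
Here Δₒ < P (13100 < 24800), so the high-spin state is favoured.
That gives t₂g³ eg¹.
Orbital CFSE = -0.6Δₒ = -0.6 × 13100 = -7860 cm⁻¹.
High-spin has no excess pairs, so no pairing correction applies.

-7860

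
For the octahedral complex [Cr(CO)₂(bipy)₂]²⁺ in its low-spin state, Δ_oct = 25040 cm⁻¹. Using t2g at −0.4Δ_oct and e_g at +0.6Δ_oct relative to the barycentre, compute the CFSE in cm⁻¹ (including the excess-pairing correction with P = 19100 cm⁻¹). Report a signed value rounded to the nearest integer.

-20964

Ligand charges: 2×(+0) from CO and 2×(+0) from bipy sum to +0; with overall charge +2, Cr is +2.
Cr sits in group 6; removing 2 electrons leaves Cr²⁺ with 6 − 2 = 4 d electrons.
Configuration: t2g^4 e_g^0.
CFSE(orbital) = 4×(-0.4Δ_oct) + 0×(0.6Δ_oct) = -1.6Δ_oct; with Δ_oct = 25040 cm⁻¹ that is -40064 cm⁻¹.
Relative to high-spin t2g^3 e_g^1 (0 paired), the low-spin configuration has 1 additional pair, contributing +1 × 19100 = +19100 cm⁻¹.
Net CFSE = -40064 + 19100 = -20964 cm⁻¹.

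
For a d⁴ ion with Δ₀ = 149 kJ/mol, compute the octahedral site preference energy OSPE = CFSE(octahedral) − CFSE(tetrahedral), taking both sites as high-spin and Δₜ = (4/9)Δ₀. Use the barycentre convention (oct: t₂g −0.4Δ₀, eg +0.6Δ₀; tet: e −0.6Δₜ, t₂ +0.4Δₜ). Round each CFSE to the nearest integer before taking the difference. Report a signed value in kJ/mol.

In an octahedral site d⁴ (HS) is t₂g³ eg¹, giving CFSE(oct) = -0.6Δ₀ = -89 kJ/mol.
In a tetrahedral site the filling is e² t₂²: CFSE(tet) = -0.4Δₜ = -0.4 × (4/9)(149) = -26 kJ/mol.
OSPE = -89 − (-26) = -63 kJ/mol.

-63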